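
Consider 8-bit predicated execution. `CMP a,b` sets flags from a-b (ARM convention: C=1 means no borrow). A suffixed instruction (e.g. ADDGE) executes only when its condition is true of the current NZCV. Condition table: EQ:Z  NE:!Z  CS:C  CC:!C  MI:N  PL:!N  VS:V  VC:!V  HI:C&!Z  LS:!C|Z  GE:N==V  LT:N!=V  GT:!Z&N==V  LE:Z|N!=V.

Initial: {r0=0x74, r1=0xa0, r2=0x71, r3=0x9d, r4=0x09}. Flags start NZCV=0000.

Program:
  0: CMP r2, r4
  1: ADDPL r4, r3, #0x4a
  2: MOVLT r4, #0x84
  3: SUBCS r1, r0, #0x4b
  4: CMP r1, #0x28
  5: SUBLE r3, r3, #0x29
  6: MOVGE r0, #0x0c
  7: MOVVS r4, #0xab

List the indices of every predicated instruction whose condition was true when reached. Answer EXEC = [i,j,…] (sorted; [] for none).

EXEC = [1,3,6]

[0] flags=0010 → (cmp)
[1] flags=0010 PL?T → r4=0xe7
[2] flags=0010 LT?F → skip
[3] flags=0010 CS?T → r1=0x29
[4] flags=0010 → (cmp)
[5] flags=0010 LE?F → skip
[6] flags=0010 GE?T → r0=0x0c
[7] flags=0010 VS?F → skip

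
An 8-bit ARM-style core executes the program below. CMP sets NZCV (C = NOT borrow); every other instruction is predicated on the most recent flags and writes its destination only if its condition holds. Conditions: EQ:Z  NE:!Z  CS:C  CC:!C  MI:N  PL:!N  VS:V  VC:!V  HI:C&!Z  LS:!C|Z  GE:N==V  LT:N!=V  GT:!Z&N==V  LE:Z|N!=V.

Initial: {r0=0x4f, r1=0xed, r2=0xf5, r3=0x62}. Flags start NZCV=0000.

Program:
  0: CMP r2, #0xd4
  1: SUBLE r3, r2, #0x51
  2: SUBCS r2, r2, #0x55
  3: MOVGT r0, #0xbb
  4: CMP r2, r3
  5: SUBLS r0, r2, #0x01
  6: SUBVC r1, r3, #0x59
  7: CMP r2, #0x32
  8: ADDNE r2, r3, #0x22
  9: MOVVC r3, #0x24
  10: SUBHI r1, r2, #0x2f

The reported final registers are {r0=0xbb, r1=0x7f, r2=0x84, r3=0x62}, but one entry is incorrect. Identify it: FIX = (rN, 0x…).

FIX = (r1, 0x55)

0: ✓ CMP  NZCV=0010
1: · SUBLE
2: ✓ SUBCS  r2←0xa0
3: ✓ MOVGT  r0←0xbb
4: ✓ CMP  NZCV=0011
5: · SUBLS
6: · SUBVC
7: ✓ CMP  NZCV=0011
8: ✓ ADDNE  r2←0x84
9: · MOVVC
10: ✓ SUBHI  r1←0x55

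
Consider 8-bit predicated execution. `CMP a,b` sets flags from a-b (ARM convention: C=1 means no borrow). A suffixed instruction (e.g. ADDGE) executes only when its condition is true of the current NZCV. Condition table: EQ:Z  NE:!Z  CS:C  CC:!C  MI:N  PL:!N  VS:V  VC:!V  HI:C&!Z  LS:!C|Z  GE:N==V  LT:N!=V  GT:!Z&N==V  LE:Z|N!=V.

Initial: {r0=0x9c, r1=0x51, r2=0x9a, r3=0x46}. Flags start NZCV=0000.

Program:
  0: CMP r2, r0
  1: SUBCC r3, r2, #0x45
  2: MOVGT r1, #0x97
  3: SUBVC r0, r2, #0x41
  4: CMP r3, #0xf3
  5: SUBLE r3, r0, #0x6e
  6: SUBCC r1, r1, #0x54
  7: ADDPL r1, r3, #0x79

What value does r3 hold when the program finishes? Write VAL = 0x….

VAL = 0x55

0: ✓ CMP  NZCV=1000
1: ✓ SUBCC  r3←0x55
2: · MOVGT
3: ✓ SUBVC  r0←0x59
4: ✓ CMP  NZCV=0000
5: · SUBLE
6: ✓ SUBCC  r1←0xfd
7: ✓ ADDPL  r1←0xce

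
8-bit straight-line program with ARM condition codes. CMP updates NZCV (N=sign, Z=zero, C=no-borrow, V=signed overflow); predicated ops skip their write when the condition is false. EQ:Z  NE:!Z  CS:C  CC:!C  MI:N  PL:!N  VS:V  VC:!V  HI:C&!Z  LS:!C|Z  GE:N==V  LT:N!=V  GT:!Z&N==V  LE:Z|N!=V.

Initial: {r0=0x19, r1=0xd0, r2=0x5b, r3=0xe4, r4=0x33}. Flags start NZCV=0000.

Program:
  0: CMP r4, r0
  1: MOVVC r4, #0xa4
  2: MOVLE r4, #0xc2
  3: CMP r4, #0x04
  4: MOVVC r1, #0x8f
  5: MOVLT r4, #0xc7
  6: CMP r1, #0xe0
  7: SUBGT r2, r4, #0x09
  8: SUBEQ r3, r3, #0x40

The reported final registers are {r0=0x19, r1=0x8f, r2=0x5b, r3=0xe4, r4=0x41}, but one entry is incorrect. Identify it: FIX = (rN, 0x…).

FIX = (r4, 0xc7)

[0] flags=0010 → (cmp)
[1] flags=0010 VC?T → r4=0xa4
[2] flags=0010 LE?F → skip
[3] flags=1010 → (cmp)
[4] flags=1010 VC?T → r1=0x8f
[5] flags=1010 LT?T → r4=0xc7
[6] flags=1000 → (cmp)
[7] flags=1000 GT?F → skip
[8] flags=1000 EQ?F → skip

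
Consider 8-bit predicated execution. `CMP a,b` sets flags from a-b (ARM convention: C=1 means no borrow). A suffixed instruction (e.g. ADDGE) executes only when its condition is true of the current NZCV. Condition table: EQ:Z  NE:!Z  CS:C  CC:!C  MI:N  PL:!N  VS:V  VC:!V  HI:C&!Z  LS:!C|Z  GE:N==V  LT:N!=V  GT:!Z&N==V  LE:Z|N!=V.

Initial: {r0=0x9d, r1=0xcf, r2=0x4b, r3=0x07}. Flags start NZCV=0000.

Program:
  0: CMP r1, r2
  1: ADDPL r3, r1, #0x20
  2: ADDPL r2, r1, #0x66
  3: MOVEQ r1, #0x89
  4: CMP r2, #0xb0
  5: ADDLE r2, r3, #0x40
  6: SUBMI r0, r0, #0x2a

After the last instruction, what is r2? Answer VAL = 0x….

VAL = 0x4b

[0] flags=1010 → (cmp)
[1] flags=1010 PL?F → skip
[2] flags=1010 PL?F → skip
[3] flags=1010 EQ?F → skip
[4] flags=1001 → (cmp)
[5] flags=1001 LE?F → skip
[6] flags=1001 MI?T → r0=0x73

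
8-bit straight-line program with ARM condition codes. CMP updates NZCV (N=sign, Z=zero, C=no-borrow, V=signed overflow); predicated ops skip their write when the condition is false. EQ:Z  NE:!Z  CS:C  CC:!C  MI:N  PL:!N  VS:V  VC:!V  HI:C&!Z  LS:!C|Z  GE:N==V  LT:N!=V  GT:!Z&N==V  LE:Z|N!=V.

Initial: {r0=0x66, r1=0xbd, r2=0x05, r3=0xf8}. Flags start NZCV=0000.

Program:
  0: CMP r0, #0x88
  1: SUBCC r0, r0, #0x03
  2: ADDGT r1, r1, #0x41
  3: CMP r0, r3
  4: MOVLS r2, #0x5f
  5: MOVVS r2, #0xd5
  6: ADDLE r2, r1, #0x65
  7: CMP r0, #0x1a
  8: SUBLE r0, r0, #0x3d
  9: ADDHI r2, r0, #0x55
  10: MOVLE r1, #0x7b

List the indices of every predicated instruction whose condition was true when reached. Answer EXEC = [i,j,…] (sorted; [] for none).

0: ✓ CMP  NZCV=1001
1: ✓ SUBCC  r0←0x63
2: ✓ ADDGT  r1←0xfe
3: ✓ CMP  NZCV=0000
4: ✓ MOVLS  r2←0x5f
5: · MOVVS
6: · ADDLE
7: ✓ CMP  NZCV=0010
8: · SUBLE
9: ✓ ADDHI  r2←0xb8
10: · MOVLE

EXEC = [1,2,4,9]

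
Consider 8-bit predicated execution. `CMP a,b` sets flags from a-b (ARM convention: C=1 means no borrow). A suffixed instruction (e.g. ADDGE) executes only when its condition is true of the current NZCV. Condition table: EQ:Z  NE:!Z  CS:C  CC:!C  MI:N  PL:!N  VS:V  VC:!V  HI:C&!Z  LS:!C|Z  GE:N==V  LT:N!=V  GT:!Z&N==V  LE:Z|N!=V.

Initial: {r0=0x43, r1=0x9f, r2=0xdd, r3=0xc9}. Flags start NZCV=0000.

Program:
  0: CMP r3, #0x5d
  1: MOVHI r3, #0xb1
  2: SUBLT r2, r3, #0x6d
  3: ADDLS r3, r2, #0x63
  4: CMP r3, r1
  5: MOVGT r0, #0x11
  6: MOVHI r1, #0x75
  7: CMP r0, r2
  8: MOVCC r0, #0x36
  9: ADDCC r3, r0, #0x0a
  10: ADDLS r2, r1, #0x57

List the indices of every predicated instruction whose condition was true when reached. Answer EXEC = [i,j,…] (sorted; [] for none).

[0] flags=0011 → (cmp)
[1] flags=0011 HI?T → r3=0xb1
[2] flags=0011 LT?T → r2=0x44
[3] flags=0011 LS?F → skip
[4] flags=0010 → (cmp)
[5] flags=0010 GT?T → r0=0x11
[6] flags=0010 HI?T → r1=0x75
[7] flags=1000 → (cmp)
[8] flags=1000 CC?T → r0=0x36
[9] flags=1000 CC?T → r3=0x40
[10] flags=1000 LS?T → r2=0xcc

EXEC = [1,2,5,6,8,9,10]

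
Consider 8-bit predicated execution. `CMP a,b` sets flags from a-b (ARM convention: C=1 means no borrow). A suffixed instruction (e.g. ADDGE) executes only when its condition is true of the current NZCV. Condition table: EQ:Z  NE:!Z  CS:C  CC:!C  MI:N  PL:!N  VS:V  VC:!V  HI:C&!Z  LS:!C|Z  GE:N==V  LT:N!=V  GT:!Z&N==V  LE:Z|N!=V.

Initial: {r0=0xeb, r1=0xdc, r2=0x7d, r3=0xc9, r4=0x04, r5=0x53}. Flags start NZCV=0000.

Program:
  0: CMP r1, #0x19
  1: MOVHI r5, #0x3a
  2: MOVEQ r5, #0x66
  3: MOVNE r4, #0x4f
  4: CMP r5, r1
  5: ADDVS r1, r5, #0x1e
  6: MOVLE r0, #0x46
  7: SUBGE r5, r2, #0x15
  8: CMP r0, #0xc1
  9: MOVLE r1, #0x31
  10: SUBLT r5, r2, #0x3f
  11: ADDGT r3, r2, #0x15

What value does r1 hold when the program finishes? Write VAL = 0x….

[0] flags=1010 → (cmp)
[1] flags=1010 HI?T → r5=0x3a
[2] flags=1010 EQ?F → skip
[3] flags=1010 NE?T → r4=0x4f
[4] flags=0000 → (cmp)
[5] flags=0000 VS?F → skip
[6] flags=0000 LE?F → skip
[7] flags=0000 GE?T → r5=0x68
[8] flags=0010 → (cmp)
[9] flags=0010 LE?F → skip
[10] flags=0010 LT?F → skip
[11] flags=0010 GT?T → r3=0x92

VAL = 0xdc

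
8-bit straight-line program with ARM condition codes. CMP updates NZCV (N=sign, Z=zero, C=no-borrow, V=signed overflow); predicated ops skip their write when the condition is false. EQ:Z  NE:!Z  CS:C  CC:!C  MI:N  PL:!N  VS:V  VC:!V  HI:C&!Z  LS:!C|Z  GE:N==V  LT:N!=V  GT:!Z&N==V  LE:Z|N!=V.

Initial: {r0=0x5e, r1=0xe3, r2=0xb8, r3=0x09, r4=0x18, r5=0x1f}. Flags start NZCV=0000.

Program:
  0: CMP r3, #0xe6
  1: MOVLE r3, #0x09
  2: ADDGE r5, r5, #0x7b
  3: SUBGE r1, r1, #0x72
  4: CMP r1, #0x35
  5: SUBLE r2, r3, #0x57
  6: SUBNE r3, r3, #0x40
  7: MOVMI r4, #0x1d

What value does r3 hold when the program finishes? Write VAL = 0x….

[0] flags=0000 → (cmp)
[1] flags=0000 LE?F → skip
[2] flags=0000 GE?T → r5=0x9a
[3] flags=0000 GE?T → r1=0x71
[4] flags=0010 → (cmp)
[5] flags=0010 LE?F → skip
[6] flags=0010 NE?T → r3=0xc9
[7] flags=0010 MI?F → skip

VAL = 0xc9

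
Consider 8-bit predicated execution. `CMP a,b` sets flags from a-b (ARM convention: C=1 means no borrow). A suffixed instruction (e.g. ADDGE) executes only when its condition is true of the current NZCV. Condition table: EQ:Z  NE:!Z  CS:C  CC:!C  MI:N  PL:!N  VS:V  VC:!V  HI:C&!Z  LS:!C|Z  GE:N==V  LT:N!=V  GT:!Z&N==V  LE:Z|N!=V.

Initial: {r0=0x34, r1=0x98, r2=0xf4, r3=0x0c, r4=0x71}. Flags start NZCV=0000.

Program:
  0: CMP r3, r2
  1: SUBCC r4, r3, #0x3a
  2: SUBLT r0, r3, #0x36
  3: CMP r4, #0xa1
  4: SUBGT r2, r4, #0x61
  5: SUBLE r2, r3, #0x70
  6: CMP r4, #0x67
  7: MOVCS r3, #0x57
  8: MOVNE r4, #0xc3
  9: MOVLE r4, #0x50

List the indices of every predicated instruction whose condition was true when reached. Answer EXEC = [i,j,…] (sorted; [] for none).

[0] flags=0000 → (cmp)
[1] flags=0000 CC?T → r4=0xd2
[2] flags=0000 LT?F → skip
[3] flags=0010 → (cmp)
[4] flags=0010 GT?T → r2=0x71
[5] flags=0010 LE?F → skip
[6] flags=0011 → (cmp)
[7] flags=0011 CS?T → r3=0x57
[8] flags=0011 NE?T → r4=0xc3
[9] flags=0011 LE?T → r4=0x50

EXEC = [1,4,7,8,9]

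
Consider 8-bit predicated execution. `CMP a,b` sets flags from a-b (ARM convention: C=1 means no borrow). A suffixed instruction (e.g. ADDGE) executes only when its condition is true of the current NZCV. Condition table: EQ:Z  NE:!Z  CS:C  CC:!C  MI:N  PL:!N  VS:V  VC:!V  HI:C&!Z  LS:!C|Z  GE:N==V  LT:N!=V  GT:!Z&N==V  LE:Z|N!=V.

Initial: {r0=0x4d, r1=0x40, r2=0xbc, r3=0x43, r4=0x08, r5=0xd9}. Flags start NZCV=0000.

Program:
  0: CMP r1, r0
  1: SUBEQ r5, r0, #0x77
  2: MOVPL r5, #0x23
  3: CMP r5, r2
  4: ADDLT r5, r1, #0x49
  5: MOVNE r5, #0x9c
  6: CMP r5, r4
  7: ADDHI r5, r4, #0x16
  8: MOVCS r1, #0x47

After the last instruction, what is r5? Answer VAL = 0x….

[0] flags=1000 → (cmp)
[1] flags=1000 EQ?F → skip
[2] flags=1000 PL?F → skip
[3] flags=0010 → (cmp)
[4] flags=0010 LT?F → skip
[5] flags=0010 NE?T → r5=0x9c
[6] flags=1010 → (cmp)
[7] flags=1010 HI?T → r5=0x1e
[8] flags=1010 CS?T → r1=0x47

VAL = 0x1e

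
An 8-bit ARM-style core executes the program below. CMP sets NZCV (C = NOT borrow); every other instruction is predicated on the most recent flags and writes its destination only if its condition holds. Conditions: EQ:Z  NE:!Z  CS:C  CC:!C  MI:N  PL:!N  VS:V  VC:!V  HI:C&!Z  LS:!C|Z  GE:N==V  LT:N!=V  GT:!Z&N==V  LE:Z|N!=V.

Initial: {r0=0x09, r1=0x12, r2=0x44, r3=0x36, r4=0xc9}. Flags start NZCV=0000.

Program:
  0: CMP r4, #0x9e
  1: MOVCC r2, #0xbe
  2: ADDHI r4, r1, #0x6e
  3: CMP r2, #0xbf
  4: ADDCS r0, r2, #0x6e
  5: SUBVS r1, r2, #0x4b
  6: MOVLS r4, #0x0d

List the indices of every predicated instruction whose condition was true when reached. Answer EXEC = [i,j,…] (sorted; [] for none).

EXEC = [2,5,6]

0: ✓ CMP  NZCV=0010
1: · MOVCC
2: ✓ ADDHI  r4←0x80
3: ✓ CMP  NZCV=1001
4: · ADDCS
5: ✓ SUBVS  r1←0xf9
6: ✓ MOVLS  r4←0x0d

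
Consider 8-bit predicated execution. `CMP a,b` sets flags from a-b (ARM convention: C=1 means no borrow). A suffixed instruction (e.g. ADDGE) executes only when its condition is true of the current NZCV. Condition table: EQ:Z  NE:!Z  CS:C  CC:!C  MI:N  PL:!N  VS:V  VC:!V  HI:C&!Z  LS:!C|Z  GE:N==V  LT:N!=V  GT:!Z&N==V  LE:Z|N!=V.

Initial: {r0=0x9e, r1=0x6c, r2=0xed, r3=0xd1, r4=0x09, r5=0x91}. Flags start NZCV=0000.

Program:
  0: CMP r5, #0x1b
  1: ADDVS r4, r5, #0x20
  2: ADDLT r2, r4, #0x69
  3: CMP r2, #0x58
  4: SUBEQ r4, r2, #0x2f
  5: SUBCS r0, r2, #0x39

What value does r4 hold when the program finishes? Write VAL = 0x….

0: ✓ CMP  NZCV=0011
1: ✓ ADDVS  r4←0xb1
2: ✓ ADDLT  r2←0x1a
3: ✓ CMP  NZCV=1000
4: · SUBEQ
5: · SUBCS

VAL = 0xb1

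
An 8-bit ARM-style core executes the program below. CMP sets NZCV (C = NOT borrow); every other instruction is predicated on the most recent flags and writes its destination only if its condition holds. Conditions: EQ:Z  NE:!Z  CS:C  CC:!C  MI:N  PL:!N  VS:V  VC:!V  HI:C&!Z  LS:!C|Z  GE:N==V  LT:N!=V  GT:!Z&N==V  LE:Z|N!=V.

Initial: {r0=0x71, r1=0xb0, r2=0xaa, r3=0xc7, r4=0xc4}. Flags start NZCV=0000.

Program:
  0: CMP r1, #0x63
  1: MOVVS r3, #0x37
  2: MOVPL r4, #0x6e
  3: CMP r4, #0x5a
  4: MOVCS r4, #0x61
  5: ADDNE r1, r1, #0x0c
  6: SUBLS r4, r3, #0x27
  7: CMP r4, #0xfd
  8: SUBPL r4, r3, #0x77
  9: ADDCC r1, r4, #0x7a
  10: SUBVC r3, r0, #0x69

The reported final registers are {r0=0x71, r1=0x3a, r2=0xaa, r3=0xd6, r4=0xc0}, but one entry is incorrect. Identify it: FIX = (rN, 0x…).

0: ✓ CMP  NZCV=0011
1: ✓ MOVVS  r3←0x37
2: ✓ MOVPL  r4←0x6e
3: ✓ CMP  NZCV=0010
4: ✓ MOVCS  r4←0x61
5: ✓ ADDNE  r1←0xbc
6: · SUBLS
7: ✓ CMP  NZCV=0000
8: ✓ SUBPL  r4←0xc0
9: ✓ ADDCC  r1←0x3a
10: ✓ SUBVC  r3←0x08

FIX = (r3, 0x08)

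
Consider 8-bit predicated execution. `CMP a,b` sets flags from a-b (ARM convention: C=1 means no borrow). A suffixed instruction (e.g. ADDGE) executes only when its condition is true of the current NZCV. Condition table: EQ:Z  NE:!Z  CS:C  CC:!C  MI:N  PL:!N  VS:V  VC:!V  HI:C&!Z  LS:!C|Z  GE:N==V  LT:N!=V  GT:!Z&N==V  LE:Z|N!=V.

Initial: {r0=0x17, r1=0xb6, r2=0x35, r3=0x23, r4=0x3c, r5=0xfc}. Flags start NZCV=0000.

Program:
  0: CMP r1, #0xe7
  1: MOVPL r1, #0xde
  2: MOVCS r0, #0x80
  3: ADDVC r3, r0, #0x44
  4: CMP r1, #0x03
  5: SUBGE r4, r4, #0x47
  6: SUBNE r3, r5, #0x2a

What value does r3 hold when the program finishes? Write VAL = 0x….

VAL = 0xd2

0: ✓ CMP  NZCV=1000
1: · MOVPL
2: · MOVCS
3: ✓ ADDVC  r3←0x5b
4: ✓ CMP  NZCV=1010
5: · SUBGE
6: ✓ SUBNE  r3←0xd2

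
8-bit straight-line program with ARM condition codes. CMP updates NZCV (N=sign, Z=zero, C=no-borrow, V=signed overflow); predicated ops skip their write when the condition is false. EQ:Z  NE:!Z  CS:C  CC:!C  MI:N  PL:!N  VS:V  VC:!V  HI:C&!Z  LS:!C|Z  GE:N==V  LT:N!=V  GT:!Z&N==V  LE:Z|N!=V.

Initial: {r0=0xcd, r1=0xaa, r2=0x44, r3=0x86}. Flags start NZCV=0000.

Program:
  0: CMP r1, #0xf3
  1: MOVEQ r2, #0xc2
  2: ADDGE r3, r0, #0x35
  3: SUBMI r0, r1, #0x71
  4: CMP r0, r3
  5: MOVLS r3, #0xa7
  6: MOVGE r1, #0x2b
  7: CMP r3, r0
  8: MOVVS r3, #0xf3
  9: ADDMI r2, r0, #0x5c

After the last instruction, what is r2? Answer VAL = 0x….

VAL = 0x44

0: ✓ CMP  NZCV=1000
1: · MOVEQ
2: · ADDGE
3: ✓ SUBMI  r0←0x39
4: ✓ CMP  NZCV=1001
5: ✓ MOVLS  r3←0xa7
6: ✓ MOVGE  r1←0x2b
7: ✓ CMP  NZCV=0011
8: ✓ MOVVS  r3←0xf3
9: · ADDMI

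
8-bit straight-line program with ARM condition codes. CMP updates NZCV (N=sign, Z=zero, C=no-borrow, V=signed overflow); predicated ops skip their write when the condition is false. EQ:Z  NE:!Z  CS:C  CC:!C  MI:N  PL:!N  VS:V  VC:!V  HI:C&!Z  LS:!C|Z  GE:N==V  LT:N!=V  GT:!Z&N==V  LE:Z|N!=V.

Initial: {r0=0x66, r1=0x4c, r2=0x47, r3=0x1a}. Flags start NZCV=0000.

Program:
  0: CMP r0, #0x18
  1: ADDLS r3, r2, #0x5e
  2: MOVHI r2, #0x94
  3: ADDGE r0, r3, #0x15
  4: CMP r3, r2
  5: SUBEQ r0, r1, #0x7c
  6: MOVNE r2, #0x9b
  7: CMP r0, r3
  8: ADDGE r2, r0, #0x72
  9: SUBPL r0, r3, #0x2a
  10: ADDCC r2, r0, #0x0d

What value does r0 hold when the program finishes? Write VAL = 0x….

[0] flags=0010 → (cmp)
[1] flags=0010 LS?F → skip
[2] flags=0010 HI?T → r2=0x94
[3] flags=0010 GE?T → r0=0x2f
[4] flags=1001 → (cmp)
[5] flags=1001 EQ?F → skip
[6] flags=1001 NE?T → r2=0x9b
[7] flags=0010 → (cmp)
[8] flags=0010 GE?T → r2=0xa1
[9] flags=0010 PL?T → r0=0xf0
[10] flags=0010 CC?F → skip

VAL = 0xf0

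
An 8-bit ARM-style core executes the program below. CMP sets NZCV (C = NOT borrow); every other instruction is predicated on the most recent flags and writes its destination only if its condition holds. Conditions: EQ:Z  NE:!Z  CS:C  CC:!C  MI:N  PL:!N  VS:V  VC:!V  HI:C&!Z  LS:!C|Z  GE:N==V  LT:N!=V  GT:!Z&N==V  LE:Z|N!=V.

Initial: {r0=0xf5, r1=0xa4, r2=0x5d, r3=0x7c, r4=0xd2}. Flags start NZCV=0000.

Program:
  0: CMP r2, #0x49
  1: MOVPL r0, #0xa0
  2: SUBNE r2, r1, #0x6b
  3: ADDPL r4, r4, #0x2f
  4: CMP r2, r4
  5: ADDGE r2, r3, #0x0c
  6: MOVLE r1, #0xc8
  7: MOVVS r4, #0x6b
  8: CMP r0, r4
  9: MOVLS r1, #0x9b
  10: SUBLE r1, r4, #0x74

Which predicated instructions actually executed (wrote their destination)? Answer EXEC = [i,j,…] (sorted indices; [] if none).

EXEC = [1,2,3,5,10]

0: ✓ CMP  NZCV=0010
1: ✓ MOVPL  r0←0xa0
2: ✓ SUBNE  r2←0x39
3: ✓ ADDPL  r4←0x01
4: ✓ CMP  NZCV=0010
5: ✓ ADDGE  r2←0x88
6: · MOVLE
7: · MOVVS
8: ✓ CMP  NZCV=1010
9: · MOVLS
10: ✓ SUBLE  r1←0x8d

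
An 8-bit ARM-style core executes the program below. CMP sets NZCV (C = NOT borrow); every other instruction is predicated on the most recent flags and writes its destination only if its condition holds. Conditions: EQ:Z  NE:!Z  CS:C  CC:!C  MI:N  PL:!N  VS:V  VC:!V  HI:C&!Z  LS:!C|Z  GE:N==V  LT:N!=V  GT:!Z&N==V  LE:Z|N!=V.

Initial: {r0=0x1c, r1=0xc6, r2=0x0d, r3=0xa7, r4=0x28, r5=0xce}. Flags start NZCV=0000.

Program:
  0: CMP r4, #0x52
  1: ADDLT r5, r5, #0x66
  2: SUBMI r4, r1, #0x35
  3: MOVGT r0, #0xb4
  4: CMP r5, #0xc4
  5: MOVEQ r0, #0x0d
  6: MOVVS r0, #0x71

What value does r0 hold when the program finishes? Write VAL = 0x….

VAL = 0x1c

0: ✓ CMP  NZCV=1000
1: ✓ ADDLT  r5←0x34
2: ✓ SUBMI  r4←0x91
3: · MOVGT
4: ✓ CMP  NZCV=0000
5: · MOVEQ
6: · MOVVS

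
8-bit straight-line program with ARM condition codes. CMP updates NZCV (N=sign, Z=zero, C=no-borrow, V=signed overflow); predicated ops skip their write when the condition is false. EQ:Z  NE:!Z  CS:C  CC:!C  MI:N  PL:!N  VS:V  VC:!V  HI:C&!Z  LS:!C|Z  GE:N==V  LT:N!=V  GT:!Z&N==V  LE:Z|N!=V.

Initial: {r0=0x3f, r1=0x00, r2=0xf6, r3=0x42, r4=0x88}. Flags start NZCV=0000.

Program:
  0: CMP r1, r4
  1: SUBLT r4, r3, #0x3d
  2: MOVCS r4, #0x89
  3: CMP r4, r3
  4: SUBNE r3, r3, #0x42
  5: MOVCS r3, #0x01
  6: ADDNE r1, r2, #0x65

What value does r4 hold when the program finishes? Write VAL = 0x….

VAL = 0x88

0: ✓ CMP  NZCV=0000
1: · SUBLT
2: · MOVCS
3: ✓ CMP  NZCV=0011
4: ✓ SUBNE  r3←0x00
5: ✓ MOVCS  r3←0x01
6: ✓ ADDNE  r1←0x5b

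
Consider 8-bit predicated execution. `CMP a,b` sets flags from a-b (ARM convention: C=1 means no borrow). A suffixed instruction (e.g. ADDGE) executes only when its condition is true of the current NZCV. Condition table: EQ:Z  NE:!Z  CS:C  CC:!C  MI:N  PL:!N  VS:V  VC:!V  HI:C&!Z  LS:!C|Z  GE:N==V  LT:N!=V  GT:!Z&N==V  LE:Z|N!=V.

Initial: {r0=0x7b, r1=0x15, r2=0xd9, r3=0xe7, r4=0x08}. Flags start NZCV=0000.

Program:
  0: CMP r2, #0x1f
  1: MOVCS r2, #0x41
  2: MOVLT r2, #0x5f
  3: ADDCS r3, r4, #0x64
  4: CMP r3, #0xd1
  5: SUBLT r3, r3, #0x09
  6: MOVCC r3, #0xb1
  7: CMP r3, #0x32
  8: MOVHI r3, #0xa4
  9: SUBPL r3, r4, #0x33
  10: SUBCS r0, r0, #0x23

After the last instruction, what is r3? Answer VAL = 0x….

0: ✓ CMP  NZCV=1010
1: ✓ MOVCS  r2←0x41
2: ✓ MOVLT  r2←0x5f
3: ✓ ADDCS  r3←0x6c
4: ✓ CMP  NZCV=1001
5: · SUBLT
6: ✓ MOVCC  r3←0xb1
7: ✓ CMP  NZCV=0011
8: ✓ MOVHI  r3←0xa4
9: ✓ SUBPL  r3←0xd5
10: ✓ SUBCS  r0←0x58

VAL = 0xd5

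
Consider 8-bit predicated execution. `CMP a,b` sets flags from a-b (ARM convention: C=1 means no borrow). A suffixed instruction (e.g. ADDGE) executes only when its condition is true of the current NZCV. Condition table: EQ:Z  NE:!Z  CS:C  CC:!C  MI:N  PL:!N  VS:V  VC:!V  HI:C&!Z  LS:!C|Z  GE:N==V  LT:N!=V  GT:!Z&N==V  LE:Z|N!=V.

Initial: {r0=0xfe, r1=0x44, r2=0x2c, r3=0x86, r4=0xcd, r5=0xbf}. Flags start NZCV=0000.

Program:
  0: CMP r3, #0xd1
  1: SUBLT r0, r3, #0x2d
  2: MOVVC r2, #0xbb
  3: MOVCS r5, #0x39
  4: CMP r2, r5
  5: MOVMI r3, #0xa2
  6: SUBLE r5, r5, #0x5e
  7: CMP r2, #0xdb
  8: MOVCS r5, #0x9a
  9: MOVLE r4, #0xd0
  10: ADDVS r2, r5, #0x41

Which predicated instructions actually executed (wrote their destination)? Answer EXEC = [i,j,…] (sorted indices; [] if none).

EXEC = [1,2,5,6,9]

0: ✓ CMP  NZCV=1000
1: ✓ SUBLT  r0←0x59
2: ✓ MOVVC  r2←0xbb
3: · MOVCS
4: ✓ CMP  NZCV=1000
5: ✓ MOVMI  r3←0xa2
6: ✓ SUBLE  r5←0x61
7: ✓ CMP  NZCV=1000
8: · MOVCS
9: ✓ MOVLE  r4←0xd0
10: · ADDVS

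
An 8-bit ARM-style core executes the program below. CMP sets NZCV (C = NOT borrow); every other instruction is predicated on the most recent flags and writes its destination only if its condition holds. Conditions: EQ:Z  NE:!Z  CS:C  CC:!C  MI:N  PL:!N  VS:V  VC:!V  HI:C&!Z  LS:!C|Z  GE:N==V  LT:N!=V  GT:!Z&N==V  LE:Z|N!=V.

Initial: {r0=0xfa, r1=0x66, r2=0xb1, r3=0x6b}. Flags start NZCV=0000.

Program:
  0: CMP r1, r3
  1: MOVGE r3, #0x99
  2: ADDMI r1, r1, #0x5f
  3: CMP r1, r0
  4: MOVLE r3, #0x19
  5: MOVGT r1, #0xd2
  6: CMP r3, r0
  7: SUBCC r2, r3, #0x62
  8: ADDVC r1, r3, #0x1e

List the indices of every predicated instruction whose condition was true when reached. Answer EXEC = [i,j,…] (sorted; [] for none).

EXEC = [2,4,7,8]

[0] flags=1000 → (cmp)
[1] flags=1000 GE?F → skip
[2] flags=1000 MI?T → r1=0xc5
[3] flags=1000 → (cmp)
[4] flags=1000 LE?T → r3=0x19
[5] flags=1000 GT?F → skip
[6] flags=0000 → (cmp)
[7] flags=0000 CC?T → r2=0xb7
[8] flags=0000 VC?T → r1=0x37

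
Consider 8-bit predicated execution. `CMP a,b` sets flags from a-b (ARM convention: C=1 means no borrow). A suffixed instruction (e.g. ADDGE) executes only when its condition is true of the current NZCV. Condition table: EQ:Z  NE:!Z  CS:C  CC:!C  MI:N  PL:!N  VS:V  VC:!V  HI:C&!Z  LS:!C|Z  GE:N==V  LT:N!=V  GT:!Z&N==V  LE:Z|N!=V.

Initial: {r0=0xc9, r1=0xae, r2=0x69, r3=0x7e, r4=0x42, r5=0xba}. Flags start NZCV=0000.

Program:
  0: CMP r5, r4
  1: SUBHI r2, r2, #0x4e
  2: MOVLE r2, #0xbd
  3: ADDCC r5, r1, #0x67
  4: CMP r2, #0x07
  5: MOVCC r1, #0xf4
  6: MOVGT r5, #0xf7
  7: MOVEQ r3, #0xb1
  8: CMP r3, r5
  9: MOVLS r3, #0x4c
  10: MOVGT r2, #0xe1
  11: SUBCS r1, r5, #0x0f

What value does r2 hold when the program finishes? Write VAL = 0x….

0: ✓ CMP  NZCV=0011
1: ✓ SUBHI  r2←0x1b
2: ✓ MOVLE  r2←0xbd
3: · ADDCC
4: ✓ CMP  NZCV=1010
5: · MOVCC
6: · MOVGT
7: · MOVEQ
8: ✓ CMP  NZCV=1001
9: ✓ MOVLS  r3←0x4c
10: ✓ MOVGT  r2←0xe1
11: · SUBCS

VAL = 0xe1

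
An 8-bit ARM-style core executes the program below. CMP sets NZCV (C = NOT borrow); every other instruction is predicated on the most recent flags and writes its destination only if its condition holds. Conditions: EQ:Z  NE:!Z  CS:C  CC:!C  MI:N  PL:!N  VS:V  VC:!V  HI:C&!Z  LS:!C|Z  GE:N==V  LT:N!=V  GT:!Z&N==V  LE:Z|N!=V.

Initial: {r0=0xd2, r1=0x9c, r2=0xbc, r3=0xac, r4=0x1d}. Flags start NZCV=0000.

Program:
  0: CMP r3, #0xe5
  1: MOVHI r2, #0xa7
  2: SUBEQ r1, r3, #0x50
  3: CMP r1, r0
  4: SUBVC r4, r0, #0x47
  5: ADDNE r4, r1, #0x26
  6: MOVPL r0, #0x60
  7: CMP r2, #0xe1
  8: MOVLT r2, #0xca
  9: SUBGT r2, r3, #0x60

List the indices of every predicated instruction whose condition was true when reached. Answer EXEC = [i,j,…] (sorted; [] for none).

EXEC = [4,5,8]

0: ✓ CMP  NZCV=1000
1: · MOVHI
2: · SUBEQ
3: ✓ CMP  NZCV=1000
4: ✓ SUBVC  r4←0x8b
5: ✓ ADDNE  r4←0xc2
6: · MOVPL
7: ✓ CMP  NZCV=1000
8: ✓ MOVLT  r2←0xca
9: · SUBGT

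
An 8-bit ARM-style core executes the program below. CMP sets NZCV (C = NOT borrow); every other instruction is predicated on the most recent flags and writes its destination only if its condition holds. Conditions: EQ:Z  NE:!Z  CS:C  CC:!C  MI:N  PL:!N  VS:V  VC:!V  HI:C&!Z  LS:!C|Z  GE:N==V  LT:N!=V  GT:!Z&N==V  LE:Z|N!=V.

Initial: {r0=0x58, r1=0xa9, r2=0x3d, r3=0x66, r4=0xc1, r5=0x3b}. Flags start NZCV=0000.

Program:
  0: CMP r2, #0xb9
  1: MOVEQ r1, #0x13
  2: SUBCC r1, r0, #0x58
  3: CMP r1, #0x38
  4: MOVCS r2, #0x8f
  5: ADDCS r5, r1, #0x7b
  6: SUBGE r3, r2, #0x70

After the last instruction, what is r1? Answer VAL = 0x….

VAL = 0x00

[0] flags=1001 → (cmp)
[1] flags=1001 EQ?F → skip
[2] flags=1001 CC?T → r1=0x00
[3] flags=1000 → (cmp)
[4] flags=1000 CS?F → skip
[5] flags=1000 CS?F → skip
[6] flags=1000 GE?F → skip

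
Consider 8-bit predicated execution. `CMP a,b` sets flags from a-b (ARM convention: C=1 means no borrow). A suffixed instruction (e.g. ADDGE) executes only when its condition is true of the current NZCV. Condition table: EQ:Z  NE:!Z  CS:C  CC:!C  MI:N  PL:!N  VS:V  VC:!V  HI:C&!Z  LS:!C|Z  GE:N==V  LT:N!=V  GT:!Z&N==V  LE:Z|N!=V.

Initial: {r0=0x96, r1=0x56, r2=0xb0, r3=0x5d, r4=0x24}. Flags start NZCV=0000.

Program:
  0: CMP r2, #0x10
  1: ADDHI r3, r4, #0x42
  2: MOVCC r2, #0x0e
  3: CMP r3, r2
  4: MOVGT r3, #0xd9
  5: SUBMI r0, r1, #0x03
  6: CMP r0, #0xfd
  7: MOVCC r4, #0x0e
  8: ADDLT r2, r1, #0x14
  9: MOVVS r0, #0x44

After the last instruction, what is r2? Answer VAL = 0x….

[0] flags=1010 → (cmp)
[1] flags=1010 HI?T → r3=0x66
[2] flags=1010 CC?F → skip
[3] flags=1001 → (cmp)
[4] flags=1001 GT?T → r3=0xd9
[5] flags=1001 MI?T → r0=0x53
[6] flags=0000 → (cmp)
[7] flags=0000 CC?T → r4=0x0e
[8] flags=0000 LT?F → skip
[9] flags=0000 VS?F → skip

VAL = 0xb0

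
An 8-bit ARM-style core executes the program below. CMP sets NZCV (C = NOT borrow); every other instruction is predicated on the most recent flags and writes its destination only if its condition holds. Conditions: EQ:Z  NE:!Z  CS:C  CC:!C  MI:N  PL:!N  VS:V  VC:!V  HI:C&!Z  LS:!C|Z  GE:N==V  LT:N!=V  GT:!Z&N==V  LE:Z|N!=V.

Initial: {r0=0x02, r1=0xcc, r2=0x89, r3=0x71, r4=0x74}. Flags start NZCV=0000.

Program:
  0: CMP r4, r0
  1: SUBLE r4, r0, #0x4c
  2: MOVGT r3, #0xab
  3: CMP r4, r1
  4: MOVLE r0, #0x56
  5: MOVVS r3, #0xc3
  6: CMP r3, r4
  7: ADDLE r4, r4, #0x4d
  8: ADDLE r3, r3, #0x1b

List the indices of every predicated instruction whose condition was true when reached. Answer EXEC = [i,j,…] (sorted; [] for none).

0: ✓ CMP  NZCV=0010
1: · SUBLE
2: ✓ MOVGT  r3←0xab
3: ✓ CMP  NZCV=1001
4: · MOVLE
5: ✓ MOVVS  r3←0xc3
6: ✓ CMP  NZCV=0011
7: ✓ ADDLE  r4←0xc1
8: ✓ ADDLE  r3←0xde

EXEC = [2,5,7,8]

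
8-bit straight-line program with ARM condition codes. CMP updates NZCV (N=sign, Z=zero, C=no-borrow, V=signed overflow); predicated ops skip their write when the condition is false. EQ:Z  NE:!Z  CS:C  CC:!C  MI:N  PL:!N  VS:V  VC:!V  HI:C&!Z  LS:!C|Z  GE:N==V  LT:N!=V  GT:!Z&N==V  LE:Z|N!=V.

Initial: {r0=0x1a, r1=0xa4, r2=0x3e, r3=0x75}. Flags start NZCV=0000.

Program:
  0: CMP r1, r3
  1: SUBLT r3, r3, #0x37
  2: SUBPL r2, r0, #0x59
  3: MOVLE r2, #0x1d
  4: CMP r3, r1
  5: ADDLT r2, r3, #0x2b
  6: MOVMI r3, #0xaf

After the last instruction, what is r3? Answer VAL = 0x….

VAL = 0xaf

[0] flags=0011 → (cmp)
[1] flags=0011 LT?T → r3=0x3e
[2] flags=0011 PL?T → r2=0xc1
[3] flags=0011 LE?T → r2=0x1d
[4] flags=1001 → (cmp)
[5] flags=1001 LT?F → skip
[6] flags=1001 MI?T → r3=0xaf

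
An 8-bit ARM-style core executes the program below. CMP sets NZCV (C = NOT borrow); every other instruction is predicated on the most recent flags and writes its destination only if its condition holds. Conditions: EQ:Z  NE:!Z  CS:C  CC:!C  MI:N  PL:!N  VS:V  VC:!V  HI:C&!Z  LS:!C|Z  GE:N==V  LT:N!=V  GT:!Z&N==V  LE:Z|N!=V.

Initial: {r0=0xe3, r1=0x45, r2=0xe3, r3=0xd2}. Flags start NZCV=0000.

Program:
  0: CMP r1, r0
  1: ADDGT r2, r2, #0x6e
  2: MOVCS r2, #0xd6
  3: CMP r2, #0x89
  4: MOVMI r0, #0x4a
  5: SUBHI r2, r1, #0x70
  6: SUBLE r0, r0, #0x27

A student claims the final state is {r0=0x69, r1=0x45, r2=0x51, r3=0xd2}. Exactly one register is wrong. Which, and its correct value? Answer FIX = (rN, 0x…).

FIX = (r0, 0x4a)

[0] flags=0000 → (cmp)
[1] flags=0000 GT?T → r2=0x51
[2] flags=0000 CS?F → skip
[3] flags=1001 → (cmp)
[4] flags=1001 MI?T → r0=0x4a
[5] flags=1001 HI?F → skip
[6] flags=1001 LE?F → skip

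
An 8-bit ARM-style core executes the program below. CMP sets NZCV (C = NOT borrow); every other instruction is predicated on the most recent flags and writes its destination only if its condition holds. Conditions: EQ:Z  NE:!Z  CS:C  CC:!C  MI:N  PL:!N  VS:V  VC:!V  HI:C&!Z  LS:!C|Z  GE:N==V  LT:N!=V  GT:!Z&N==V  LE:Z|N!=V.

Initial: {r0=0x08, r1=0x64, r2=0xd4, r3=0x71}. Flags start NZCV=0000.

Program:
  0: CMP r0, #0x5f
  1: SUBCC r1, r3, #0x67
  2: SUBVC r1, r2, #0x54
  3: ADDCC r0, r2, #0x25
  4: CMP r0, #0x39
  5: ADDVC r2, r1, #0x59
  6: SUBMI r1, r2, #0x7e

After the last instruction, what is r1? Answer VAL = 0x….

0: ✓ CMP  NZCV=1000
1: ✓ SUBCC  r1←0x0a
2: ✓ SUBVC  r1←0x80
3: ✓ ADDCC  r0←0xf9
4: ✓ CMP  NZCV=1010
5: ✓ ADDVC  r2←0xd9
6: ✓ SUBMI  r1←0x5b

VAL = 0x5b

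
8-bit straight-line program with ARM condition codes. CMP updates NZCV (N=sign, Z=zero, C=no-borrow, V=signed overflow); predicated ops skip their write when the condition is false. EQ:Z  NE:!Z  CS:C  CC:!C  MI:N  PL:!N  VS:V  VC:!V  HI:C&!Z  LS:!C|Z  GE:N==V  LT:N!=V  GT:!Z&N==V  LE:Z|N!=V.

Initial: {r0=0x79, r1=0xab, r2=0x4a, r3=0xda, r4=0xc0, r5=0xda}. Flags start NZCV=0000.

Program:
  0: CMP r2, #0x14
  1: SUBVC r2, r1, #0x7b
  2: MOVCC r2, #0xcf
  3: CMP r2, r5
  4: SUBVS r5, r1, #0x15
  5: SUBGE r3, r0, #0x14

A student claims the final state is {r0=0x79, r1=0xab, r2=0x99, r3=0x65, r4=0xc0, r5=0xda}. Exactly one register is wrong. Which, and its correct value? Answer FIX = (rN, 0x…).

[0] flags=0010 → (cmp)
[1] flags=0010 VC?T → r2=0x30
[2] flags=0010 CC?F → skip
[3] flags=0000 → (cmp)
[4] flags=0000 VS?F → skip
[5] flags=0000 GE?T → r3=0x65

FIX = (r2, 0x30)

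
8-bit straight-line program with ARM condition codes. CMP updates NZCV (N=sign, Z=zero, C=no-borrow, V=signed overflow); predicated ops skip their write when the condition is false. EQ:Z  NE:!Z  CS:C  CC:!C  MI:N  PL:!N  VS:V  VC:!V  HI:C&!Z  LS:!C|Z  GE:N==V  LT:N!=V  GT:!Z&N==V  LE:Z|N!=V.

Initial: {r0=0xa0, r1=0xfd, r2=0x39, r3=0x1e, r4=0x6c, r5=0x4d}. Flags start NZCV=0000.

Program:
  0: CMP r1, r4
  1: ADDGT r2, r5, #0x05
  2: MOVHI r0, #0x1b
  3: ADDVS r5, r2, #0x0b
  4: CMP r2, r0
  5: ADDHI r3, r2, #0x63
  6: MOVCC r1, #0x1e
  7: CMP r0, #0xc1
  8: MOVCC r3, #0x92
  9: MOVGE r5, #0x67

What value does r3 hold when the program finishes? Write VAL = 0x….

VAL = 0x92

[0] flags=1010 → (cmp)
[1] flags=1010 GT?F → skip
[2] flags=1010 HI?T → r0=0x1b
[3] flags=1010 VS?F → skip
[4] flags=0010 → (cmp)
[5] flags=0010 HI?T → r3=0x9c
[6] flags=0010 CC?F → skip
[7] flags=0000 → (cmp)
[8] flags=0000 CC?T → r3=0x92
[9] flags=0000 GE?T → r5=0x67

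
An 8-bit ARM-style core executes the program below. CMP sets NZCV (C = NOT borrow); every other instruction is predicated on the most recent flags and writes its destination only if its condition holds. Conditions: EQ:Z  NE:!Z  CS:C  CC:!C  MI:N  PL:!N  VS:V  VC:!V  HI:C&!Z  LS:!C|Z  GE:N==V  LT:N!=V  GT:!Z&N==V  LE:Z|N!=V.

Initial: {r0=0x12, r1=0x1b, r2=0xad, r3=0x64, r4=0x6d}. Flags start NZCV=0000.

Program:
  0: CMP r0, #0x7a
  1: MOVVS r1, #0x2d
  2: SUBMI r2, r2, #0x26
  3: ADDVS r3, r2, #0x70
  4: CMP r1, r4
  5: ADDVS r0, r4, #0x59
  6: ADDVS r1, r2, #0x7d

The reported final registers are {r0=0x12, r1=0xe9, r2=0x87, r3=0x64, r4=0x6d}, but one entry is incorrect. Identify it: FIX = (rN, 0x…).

[0] flags=1000 → (cmp)
[1] flags=1000 VS?F → skip
[2] flags=1000 MI?T → r2=0x87
[3] flags=1000 VS?F → skip
[4] flags=1000 → (cmp)
[5] flags=1000 VS?F → skip
[6] flags=1000 VS?F → skip

FIX = (r1, 0x1b)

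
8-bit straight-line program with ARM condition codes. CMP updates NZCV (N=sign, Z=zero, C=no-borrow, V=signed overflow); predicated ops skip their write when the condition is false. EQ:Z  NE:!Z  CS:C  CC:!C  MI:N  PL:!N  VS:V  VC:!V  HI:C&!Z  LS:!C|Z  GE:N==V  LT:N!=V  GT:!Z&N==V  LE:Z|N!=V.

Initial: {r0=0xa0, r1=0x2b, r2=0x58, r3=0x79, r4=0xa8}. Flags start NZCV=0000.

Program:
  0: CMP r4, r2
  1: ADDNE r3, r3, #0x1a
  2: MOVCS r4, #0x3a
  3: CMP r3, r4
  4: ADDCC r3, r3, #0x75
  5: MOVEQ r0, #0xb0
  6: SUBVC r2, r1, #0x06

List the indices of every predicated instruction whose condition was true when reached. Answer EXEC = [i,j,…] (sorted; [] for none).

EXEC = [1,2]

0: ✓ CMP  NZCV=0011
1: ✓ ADDNE  r3←0x93
2: ✓ MOVCS  r4←0x3a
3: ✓ CMP  NZCV=0011
4: · ADDCC
5: · MOVEQ
6: · SUBVC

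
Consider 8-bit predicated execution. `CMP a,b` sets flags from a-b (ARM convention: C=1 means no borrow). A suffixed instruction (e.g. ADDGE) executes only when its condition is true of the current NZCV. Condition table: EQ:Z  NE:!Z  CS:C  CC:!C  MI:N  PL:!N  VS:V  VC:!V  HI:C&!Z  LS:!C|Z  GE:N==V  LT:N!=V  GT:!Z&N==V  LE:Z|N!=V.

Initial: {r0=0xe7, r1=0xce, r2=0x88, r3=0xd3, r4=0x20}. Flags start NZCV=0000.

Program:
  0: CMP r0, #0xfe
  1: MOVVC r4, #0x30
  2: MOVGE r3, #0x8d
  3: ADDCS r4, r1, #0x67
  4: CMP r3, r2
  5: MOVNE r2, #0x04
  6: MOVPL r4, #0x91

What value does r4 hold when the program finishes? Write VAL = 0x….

VAL = 0x91

0: ✓ CMP  NZCV=1000
1: ✓ MOVVC  r4←0x30
2: · MOVGE
3: · ADDCS
4: ✓ CMP  NZCV=0010
5: ✓ MOVNE  r2←0x04
6: ✓ MOVPL  r4←0x91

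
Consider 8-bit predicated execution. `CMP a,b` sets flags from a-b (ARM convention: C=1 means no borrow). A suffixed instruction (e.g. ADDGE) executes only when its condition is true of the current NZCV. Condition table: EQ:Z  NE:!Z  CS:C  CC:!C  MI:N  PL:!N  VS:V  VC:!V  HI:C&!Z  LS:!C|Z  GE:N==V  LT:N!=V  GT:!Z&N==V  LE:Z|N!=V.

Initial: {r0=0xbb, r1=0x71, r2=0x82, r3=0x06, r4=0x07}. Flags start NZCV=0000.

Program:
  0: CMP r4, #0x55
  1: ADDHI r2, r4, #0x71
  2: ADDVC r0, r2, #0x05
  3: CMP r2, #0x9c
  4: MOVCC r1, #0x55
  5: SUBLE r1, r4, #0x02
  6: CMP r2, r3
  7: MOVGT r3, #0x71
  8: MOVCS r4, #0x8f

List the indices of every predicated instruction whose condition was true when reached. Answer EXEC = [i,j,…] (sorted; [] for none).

EXEC = [2,4,5,8]

[0] flags=1000 → (cmp)
[1] flags=1000 HI?F → skip
[2] flags=1000 VC?T → r0=0x87
[3] flags=1000 → (cmp)
[4] flags=1000 CC?T → r1=0x55
[5] flags=1000 LE?T → r1=0x05
[6] flags=0011 → (cmp)
[7] flags=0011 GT?F → skip
[8] flags=0011 CS?T → r4=0x8f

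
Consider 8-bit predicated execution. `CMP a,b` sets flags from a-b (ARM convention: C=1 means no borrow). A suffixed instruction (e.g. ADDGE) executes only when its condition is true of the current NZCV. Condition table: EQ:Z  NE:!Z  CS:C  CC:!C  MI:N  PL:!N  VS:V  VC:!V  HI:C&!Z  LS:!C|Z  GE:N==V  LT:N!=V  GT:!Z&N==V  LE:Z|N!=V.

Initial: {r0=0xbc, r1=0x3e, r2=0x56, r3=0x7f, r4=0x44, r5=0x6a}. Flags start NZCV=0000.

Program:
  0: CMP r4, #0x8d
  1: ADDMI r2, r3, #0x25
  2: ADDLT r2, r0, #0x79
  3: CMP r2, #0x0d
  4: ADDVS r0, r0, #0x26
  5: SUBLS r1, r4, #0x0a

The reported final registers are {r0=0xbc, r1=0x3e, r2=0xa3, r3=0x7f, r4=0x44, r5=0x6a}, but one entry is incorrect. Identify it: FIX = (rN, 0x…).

FIX = (r2, 0xa4)

[0] flags=1001 → (cmp)
[1] flags=1001 MI?T → r2=0xa4
[2] flags=1001 LT?F → skip
[3] flags=1010 → (cmp)
[4] flags=1010 VS?F → skip
[5] flags=1010 LS?F → skip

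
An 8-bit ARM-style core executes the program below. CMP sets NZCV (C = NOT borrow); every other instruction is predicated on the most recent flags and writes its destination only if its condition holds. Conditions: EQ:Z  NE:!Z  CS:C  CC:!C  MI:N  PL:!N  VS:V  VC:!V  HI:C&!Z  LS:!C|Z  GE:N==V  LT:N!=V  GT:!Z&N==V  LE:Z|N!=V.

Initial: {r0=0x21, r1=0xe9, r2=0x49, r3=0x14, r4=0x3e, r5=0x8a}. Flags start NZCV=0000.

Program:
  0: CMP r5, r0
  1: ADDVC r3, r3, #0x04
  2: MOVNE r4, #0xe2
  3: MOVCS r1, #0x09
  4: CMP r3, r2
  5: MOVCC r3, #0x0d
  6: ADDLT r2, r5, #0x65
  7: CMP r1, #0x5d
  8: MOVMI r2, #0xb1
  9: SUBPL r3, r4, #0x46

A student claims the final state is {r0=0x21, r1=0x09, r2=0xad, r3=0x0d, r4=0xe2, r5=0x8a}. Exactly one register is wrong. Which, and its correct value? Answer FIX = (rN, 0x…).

FIX = (r2, 0xb1)

[0] flags=0011 → (cmp)
[1] flags=0011 VC?F → skip
[2] flags=0011 NE?T → r4=0xe2
[3] flags=0011 CS?T → r1=0x09
[4] flags=1000 → (cmp)
[5] flags=1000 CC?T → r3=0x0d
[6] flags=1000 LT?T → r2=0xef
[7] flags=1000 → (cmp)
[8] flags=1000 MI?T → r2=0xb1
[9] flags=1000 PL?F → skip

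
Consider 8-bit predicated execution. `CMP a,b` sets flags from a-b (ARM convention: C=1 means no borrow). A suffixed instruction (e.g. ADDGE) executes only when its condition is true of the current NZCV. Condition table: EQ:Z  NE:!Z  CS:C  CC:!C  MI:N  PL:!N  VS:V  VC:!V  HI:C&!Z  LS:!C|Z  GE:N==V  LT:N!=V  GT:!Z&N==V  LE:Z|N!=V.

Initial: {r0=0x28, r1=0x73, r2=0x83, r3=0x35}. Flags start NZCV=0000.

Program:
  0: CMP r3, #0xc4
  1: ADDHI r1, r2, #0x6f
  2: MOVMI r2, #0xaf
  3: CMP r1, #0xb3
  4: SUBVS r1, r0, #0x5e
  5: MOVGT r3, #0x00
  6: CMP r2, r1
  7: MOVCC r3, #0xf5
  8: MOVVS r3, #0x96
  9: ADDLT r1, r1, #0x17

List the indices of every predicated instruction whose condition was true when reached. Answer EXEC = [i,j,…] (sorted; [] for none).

[0] flags=0000 → (cmp)
[1] flags=0000 HI?F → skip
[2] flags=0000 MI?F → skip
[3] flags=1001 → (cmp)
[4] flags=1001 VS?T → r1=0xca
[5] flags=1001 GT?T → r3=0x00
[6] flags=1000 → (cmp)
[7] flags=1000 CC?T → r3=0xf5
[8] flags=1000 VS?F → skip
[9] flags=1000 LT?T → r1=0xe1

EXEC = [4,5,7,9]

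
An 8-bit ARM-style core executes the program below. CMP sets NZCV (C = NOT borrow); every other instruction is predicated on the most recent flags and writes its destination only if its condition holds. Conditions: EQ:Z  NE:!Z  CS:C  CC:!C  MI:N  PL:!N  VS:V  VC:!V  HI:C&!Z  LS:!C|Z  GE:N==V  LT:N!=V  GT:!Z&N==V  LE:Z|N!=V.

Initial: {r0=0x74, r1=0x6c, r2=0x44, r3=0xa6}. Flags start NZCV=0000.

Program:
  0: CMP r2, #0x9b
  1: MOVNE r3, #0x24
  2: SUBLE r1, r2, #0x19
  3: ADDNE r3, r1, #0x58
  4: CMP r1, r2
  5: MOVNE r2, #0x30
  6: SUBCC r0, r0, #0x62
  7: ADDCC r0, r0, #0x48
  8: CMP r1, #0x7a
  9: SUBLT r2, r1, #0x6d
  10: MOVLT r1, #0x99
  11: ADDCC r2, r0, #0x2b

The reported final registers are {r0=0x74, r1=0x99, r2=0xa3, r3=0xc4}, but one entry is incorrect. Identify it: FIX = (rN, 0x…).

FIX = (r2, 0x9f)

[0] flags=1001 → (cmp)
[1] flags=1001 NE?T → r3=0x24
[2] flags=1001 LE?F → skip
[3] flags=1001 NE?T → r3=0xc4
[4] flags=0010 → (cmp)
[5] flags=0010 NE?T → r2=0x30
[6] flags=0010 CC?F → skip
[7] flags=0010 CC?F → skip
[8] flags=1000 → (cmp)
[9] flags=1000 LT?T → r2=0xff
[10] flags=1000 LT?T → r1=0x99
[11] flags=1000 CC?T → r2=0x9f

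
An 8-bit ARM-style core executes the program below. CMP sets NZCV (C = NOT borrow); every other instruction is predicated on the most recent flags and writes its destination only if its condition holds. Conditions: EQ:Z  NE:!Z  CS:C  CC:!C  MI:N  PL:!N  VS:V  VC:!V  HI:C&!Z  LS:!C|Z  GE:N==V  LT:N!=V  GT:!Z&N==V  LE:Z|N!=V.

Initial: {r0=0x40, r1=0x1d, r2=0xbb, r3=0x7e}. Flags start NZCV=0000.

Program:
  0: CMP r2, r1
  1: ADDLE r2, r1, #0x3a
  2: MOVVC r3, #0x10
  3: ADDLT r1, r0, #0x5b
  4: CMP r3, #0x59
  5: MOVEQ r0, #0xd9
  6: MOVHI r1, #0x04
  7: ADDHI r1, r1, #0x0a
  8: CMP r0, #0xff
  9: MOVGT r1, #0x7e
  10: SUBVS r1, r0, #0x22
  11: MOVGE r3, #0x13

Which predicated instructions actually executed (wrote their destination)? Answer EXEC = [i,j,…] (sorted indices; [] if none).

EXEC = [1,2,3,9,11]

[0] flags=1010 → (cmp)
[1] flags=1010 LE?T → r2=0x57
[2] flags=1010 VC?T → r3=0x10
[3] flags=1010 LT?T → r1=0x9b
[4] flags=1000 → (cmp)
[5] flags=1000 EQ?F → skip
[6] flags=1000 HI?F → skip
[7] flags=1000 HI?F → skip
[8] flags=0000 → (cmp)
[9] flags=0000 GT?T → r1=0x7e
[10] flags=0000 VS?F → skip
[11] flags=0000 GE?T → r3=0x13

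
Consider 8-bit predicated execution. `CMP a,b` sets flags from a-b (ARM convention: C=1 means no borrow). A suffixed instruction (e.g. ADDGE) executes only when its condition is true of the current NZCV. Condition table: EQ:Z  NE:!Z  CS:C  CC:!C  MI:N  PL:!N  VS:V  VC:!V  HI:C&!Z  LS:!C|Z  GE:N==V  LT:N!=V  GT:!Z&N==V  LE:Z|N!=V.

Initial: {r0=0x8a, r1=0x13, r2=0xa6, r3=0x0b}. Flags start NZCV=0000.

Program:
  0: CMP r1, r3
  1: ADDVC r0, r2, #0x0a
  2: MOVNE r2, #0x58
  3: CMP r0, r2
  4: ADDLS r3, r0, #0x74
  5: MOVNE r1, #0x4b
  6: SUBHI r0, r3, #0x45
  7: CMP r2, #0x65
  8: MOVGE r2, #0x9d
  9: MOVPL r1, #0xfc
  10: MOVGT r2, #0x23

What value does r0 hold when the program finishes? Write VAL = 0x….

VAL = 0xc6

0: ✓ CMP  NZCV=0010
1: ✓ ADDVC  r0←0xb0
2: ✓ MOVNE  r2←0x58
3: ✓ CMP  NZCV=0011
4: · ADDLS
5: ✓ MOVNE  r1←0x4b
6: ✓ SUBHI  r0←0xc6
7: ✓ CMP  NZCV=1000
8: · MOVGE
9: · MOVPL
10: · MOVGT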